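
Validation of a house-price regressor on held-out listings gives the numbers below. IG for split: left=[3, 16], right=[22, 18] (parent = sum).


Parent = [25, 34], H_parent = 0.9831
H_left = 0.6292 (n=19), H_right = 0.9928 (n=40)
H_children = (19/59)·0.6292 + (40/59)·0.9928 = 0.8757
IG = 0.9831 - 0.8757 = 0.1074

0.1074


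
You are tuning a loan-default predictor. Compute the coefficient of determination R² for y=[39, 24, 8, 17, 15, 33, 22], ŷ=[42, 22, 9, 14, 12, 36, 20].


ȳ = 22.5714
SS_res = Σ(y-ŷ)² = 45
SS_tot = Σ(y-ȳ)² = 681.71
R² = 1 - SS_res/SS_tot = 1 - 0.066 = 0.934

0.934


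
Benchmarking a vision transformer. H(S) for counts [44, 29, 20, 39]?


Probabilities: [44/132, 29/132, 20/132, 39/132] ≈ [0.3333, 0.2197, 0.1515, 0.2955]
H = -((44/132)·log₂(44/132) + (29/132)·log₂(29/132) + (20/132)·log₂(20/132) + (39/132)·log₂(39/132))
  = 1.9409 bits

1.9409 bits


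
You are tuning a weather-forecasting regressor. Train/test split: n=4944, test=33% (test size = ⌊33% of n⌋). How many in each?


Test = ⌊4944·33/100⌋ = 1631
Train = 4944 - 1631 = 3313

Train: 3313, Test: 1631


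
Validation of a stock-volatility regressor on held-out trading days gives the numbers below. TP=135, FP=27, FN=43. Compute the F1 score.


Precision = 135/162 = 0.8333
Recall = 135/178 = 0.7584
F1 = 2·P·R/(P+R) = 2·TP/(2·TP+FP+FN) = 270/(270+27+43) = 270/340 = 0.7941

0.7941


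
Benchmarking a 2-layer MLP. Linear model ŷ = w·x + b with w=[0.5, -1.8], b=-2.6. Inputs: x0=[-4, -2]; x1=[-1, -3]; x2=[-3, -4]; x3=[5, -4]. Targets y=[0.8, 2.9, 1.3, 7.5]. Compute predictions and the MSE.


ŷ0 = (0.5)·(-4) + (-1.8)·(-2) - 2.6 = -1.0
ŷ1 = (0.5)·(-1) + (-1.8)·(-3) - 2.6 = 2.3
ŷ2 = (0.5)·(-3) + (-1.8)·(-4) - 2.6 = 3.1
ŷ3 = (0.5)·(5) + (-1.8)·(-4) - 2.6 = 7.1
errors² = [3.24, 0.36, 3.24, 0.16]
MSE = 7.0000/4 = 1.75

1.75


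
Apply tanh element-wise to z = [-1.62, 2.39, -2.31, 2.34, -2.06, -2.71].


tanh(-1.62) = -0.9246
tanh(2.39) = 0.9833
tanh(-2.31) = -0.9805
tanh(2.34) = 0.9816
tanh(-2.06) = -0.968
tanh(-2.71) = -0.9912
result = [-0.9246, 0.9833, -0.9805, 0.9816, -0.968, -0.9912]

[-0.9246, 0.9833, -0.9805, 0.9816, -0.968, -0.9912]


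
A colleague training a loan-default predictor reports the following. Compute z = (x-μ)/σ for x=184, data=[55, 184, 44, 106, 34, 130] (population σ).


μ = 92.1667, σ = 53.4491
z = (184 - 92.1667)/53.4491 = 1.7181

1.7181


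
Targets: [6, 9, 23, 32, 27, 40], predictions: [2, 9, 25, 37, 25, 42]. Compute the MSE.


Squared errors: (6-2)²=16, (9-9)²=0, (23-25)²=4, (32-37)²=25, (27-25)²=4, (40-42)²=4
Sum = 53
MSE = 53/6 = 53/6

53/6


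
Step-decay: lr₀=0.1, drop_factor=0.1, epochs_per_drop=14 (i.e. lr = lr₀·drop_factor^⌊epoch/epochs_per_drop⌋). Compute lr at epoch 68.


n_drops = ⌊68/14⌋ = 4
lr = 0.1·0.1^4 = 0.1·0.0001 = 0.00001

0.00001


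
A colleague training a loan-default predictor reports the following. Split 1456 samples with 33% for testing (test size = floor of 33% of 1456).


Test = ⌊1456·33/100⌋ = 480
Train = 1456 - 480 = 976

Train: 976, Test: 480


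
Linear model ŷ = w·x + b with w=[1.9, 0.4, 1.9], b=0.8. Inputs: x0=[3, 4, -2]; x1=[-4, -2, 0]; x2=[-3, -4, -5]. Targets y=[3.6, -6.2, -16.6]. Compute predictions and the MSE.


ŷ0 = (1.9)·(3) + (0.4)·(4) + (1.9)·(-2) + 0.8 = 4.3
ŷ1 = (1.9)·(-4) + (0.4)·(-2) + (1.9)·(0) + 0.8 = -7.6
ŷ2 = (1.9)·(-3) + (0.4)·(-4) + (1.9)·(-5) + 0.8 = -16.0
errors² = [0.49, 1.96, 0.36]
MSE = 2.8100/3 = 0.9367

0.9367


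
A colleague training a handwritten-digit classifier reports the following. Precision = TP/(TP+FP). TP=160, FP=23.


Precision = TP/(TP+FP)
= 160/(160+23)
= 160/183 = 87.43%

87.43%


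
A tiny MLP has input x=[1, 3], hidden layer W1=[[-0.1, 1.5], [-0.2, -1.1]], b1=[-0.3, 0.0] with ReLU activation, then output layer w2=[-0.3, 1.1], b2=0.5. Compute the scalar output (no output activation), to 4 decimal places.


z1[0] = (-0.1)·(1) + (1.5)·(3) - 0.3 = 4.1
z1[1] = (-0.2)·(1) + (-1.1)·(3) + 0.0 = -3.5
h = ReLU(z1) = [4.1, 0.0]
output = (-0.3)·(4.1) + (1.1)·(0.0) + 0.5 = -0.73

-0.73


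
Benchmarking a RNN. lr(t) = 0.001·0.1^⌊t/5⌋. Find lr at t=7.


n_drops = ⌊7/5⌋ = 1
lr = 0.001·0.1^1 = 0.001·0.1 = 0.0001

0.0001


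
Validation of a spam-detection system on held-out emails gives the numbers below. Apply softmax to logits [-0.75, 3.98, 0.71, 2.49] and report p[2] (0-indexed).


Exponentials: e^-0.75=0.4724, e^3.98=53.517, e^0.71=2.034, e^2.49=12.0613
Sum = 68.0847
Softmax = [0.0069, 0.786, 0.0299, 0.1772]
p[2] = 2.034/68.0847 = 0.0299

0.0299


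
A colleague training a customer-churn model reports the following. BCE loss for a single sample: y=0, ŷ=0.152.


BCE = -[y·ln(p) + (1-y)·ln(1-p)]
= -0 - 1·ln(1-0.152)
= -ln(0.848) = 0.1649

0.1649


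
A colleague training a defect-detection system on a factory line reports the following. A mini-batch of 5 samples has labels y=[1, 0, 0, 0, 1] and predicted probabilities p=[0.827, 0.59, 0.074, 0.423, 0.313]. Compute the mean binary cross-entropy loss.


L[0] = -ln(0.827) = 0.19
L[1] = -ln(1-0.59) = -ln(0.41) = 0.8916
L[2] = -ln(1-0.074) = -ln(0.926) = 0.0769
L[3] = -ln(1-0.423) = -ln(0.577) = 0.5499
L[4] = -ln(0.313) = 1.1616
mean = (0.19 + 0.8916 + 0.0769 + 0.5499 + 1.1616)/5 = 0.574

0.574


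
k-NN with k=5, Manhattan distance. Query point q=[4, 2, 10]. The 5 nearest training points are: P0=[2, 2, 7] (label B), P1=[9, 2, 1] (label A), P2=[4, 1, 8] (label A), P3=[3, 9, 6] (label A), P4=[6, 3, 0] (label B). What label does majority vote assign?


d(q,P0) = 5  (label B)
d(q,P1) = 14  (label A)
d(q,P2) = 3  (label A)
d(q,P3) = 12  (label A)
d(q,P4) = 13  (label B)
Votes: A=3, B=2
Majority → A

A


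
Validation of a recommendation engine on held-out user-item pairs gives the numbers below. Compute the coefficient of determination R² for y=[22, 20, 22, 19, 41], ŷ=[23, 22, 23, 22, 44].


ȳ = 24.8
SS_res = Σ(y-ŷ)² = 24
SS_tot = Σ(y-ȳ)² = 334.8
R² = 1 - SS_res/SS_tot = 1 - 0.0717 = 0.9283

0.9283


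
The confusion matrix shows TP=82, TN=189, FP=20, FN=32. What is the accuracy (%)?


Accuracy = (TP+TN)/(TP+TN+FP+FN)
= (82+189)/(323)
= 271/323 = 83.9%

83.9%


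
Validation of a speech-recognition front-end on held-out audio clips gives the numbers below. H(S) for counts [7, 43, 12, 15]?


Probabilities: [7/77, 43/77, 12/77, 15/77] ≈ [0.0909, 0.5584, 0.1558, 0.1948]
H = -((7/77)·log₂(7/77) + (43/77)·log₂(43/77) + (12/77)·log₂(12/77) + (15/77)·log₂(15/77))
  = 1.6615 bits

1.6615 bits


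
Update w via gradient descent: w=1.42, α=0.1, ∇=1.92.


w_new = w - α·∇
= 1.42 - 0.1·1.92
= 1.42 - 0.192
= 1.228

1.228


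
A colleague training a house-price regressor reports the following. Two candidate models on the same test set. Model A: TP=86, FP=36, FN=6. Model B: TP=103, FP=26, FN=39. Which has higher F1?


Model A: P=86/122=0.7049, R=86/92=0.9348, F1=2PR/(P+R)=2TP/(2TP+FP+FN)=172/214=0.8037
Model B: P=103/129=0.7984, R=103/142=0.7254, F1=2PR/(P+R)=2TP/(2TP+FP+FN)=206/271=0.7601
0.8037 > 0.7601 → Model A

Model A


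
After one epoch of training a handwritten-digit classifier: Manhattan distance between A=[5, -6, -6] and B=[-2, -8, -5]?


d = |5+ 2| + |-6+ 8| + |-6+ 5|
  = 7 + 2 + 1
  = 10

10


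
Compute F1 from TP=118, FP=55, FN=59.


Precision = 118/173 = 0.6821
Recall = 118/177 = 0.6667
F1 = 2·P·R/(P+R) = 2·TP/(2·TP+FP+FN) = 236/(236+55+59) = 236/350 = 0.6743

0.6743


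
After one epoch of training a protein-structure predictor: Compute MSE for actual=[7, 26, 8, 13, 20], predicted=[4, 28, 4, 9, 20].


Squared errors: (7-4)²=9, (26-28)²=4, (8-4)²=16, (13-9)²=16, (20-20)²=0
Sum = 45
MSE = 45/5 = 9

9


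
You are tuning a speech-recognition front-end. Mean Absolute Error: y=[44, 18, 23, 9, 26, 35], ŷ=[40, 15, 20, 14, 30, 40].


Absolute errors: |44-40|=4, |18-15|=3, |23-20|=3, |9-14|=5, |26-30|=4, |35-40|=5
Sum = 24
MAE = 24/6 = 4

4


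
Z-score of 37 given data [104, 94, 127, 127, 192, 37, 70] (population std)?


μ = 107.2857, σ = 45.4681
z = (37 - 107.2857)/45.4681 = -1.5458

-1.5458


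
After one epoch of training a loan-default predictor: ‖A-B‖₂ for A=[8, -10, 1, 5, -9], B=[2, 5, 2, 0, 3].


d = √((8-2)² + (-10-5)² + (1-2)² + (5-0)² + (-9-3)²)
  = √(36 + 225 + 1 + 25 + 144)
  = √431 = 20.7605

20.7605


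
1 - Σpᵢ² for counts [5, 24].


Probabilities: [5/29, 24/29] ≈ [0.1724, 0.8276]
Σpᵢ² = (25 + 576)/29² = 601/841
Gini = 1 - Σpᵢ² = 1 - 601/841 = 0.2854

0.2854


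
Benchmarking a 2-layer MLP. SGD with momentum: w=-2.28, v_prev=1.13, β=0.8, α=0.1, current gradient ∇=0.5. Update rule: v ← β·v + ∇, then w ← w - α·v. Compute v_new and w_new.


v_new = 0.8·1.13 + 0.5 = 0.904 + 0.5 = 1.404
w_new = -2.28 - 0.1·1.404 = -2.28 - 0.1404 = -2.4204

v_new=1.404, w_new=-2.4204


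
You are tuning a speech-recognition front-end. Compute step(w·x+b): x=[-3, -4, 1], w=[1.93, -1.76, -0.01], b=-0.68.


z = (-3)·(1.93) + (-4)·(-1.76) + (1)·(-0.01) - 0.68
  = 0.56
step(z) = 1 (z≥0)

1


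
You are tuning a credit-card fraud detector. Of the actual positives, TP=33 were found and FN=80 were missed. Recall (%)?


Recall = TP/(TP+FN)
= 33/(33+80)
= 33/113 = 29.2%

29.2%


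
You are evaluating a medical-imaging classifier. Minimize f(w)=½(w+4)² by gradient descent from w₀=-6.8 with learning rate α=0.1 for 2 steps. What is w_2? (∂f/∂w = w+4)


step 1: grad = -6.8+4 = -2.8; w = -6.8 - 0.1·(-2.8) = -6.52
step 2: grad = -6.52+4 = -2.52; w = -6.52 - 0.1·(-2.52) = -6.268

-6.268


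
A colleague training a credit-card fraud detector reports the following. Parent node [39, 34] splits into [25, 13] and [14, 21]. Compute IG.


Parent = [39, 34], H_parent = 0.9966
H_left = 0.9268 (n=38), H_right = 0.971 (n=35)
H_children = (38/73)·0.9268 + (35/73)·0.971 = 0.948
IG = 0.9966 - 0.948 = 0.0486

0.0486


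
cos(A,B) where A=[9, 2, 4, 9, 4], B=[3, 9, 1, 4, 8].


A·B = 9·3 + 2·9 + 4·1 + 9·4 + 4·8 = 117
‖A‖ = √198 = 14.0712, ‖B‖ = √171 = 13.0767
cos = 117/(√198·√171) = 117/√33858 = 0.6359

0.6359


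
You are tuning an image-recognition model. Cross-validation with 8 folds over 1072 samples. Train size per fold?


Fold size = 1072/8 = 134
Training per fold = 1072 - 134 = 938

938


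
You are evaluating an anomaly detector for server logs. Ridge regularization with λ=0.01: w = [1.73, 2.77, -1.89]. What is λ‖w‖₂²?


‖w‖₂² = (1.73)² + (2.77)² + (-1.89)²
     = 2.9929 + 7.6729 + 3.5721
     = 14.2379
λ·‖w‖₂² = 0.01·14.2379 = 0.142379

0.142379


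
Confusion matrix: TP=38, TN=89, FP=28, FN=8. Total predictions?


Total = TP + TN + FP + FN
= 38 + 89 + 28 + 8
= 163
(Predicted positive: 66, predicted negative: 97)

163


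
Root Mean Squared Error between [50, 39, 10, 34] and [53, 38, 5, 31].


MSE = 44/4 = 11
RMSE = √(44/4) = 3.3166

3.3166


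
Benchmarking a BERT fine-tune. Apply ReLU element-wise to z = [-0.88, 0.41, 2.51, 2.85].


ReLU(-0.88) = max(0, -0.88) = 0.0
ReLU(0.41) = max(0, 0.41) = 0.41
ReLU(2.51) = max(0, 2.51) = 2.51
ReLU(2.85) = max(0, 2.85) = 2.85
result = [0.0, 0.41, 2.51, 2.85]

[0.0, 0.41, 2.51, 2.85]


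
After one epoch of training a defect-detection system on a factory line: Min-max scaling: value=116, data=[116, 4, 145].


min=4, max=145
(116-4)/(145-4) = 112/141 = 0.7943

0.7943


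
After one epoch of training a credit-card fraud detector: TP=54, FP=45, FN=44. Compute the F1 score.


Precision = 54/99 = 0.5455
Recall = 54/98 = 0.551
F1 = 2·P·R/(P+R) = 2·TP/(2·TP+FP+FN) = 108/(108+45+44) = 108/197 = 0.5482

0.5482


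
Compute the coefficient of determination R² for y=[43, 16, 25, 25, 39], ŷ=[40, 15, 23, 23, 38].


ȳ = 29.6
SS_res = Σ(y-ŷ)² = 19
SS_tot = Σ(y-ȳ)² = 495.2
R² = 1 - SS_res/SS_tot = 1 - 0.0384 = 0.9616

0.9616


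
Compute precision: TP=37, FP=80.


Precision = TP/(TP+FP)
= 37/(37+80)
= 37/117 = 31.62%

31.62%


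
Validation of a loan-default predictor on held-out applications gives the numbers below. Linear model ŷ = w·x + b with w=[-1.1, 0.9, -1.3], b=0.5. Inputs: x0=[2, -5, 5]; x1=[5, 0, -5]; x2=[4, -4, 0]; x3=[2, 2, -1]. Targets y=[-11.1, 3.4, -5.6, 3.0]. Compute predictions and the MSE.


ŷ0 = (-1.1)·(2) + (0.9)·(-5) + (-1.3)·(5) + 0.5 = -12.7
ŷ1 = (-1.1)·(5) + (0.9)·(0) + (-1.3)·(-5) + 0.5 = 1.5
ŷ2 = (-1.1)·(4) + (0.9)·(-4) + (-1.3)·(0) + 0.5 = -7.5
ŷ3 = (-1.1)·(2) + (0.9)·(2) + (-1.3)·(-1) + 0.5 = 1.4
errors² = [2.56, 3.61, 3.61, 2.56]
MSE = 12.3400/4 = 3.085

3.085


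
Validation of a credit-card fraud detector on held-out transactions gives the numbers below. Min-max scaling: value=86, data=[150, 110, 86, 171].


min=86, max=171
(86-86)/(171-86) = 0/85 = 0.0

0.0


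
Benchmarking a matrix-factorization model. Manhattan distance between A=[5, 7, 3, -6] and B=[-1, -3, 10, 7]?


d = |5+ 1| + |7+ 3| + |3-10| + |-6-7|
  = 6 + 10 + 7 + 13
  = 36

36


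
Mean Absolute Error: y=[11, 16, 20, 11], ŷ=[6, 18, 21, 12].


Absolute errors: |11-6|=5, |16-18|=2, |20-21|=1, |11-12|=1
Sum = 9
MAE = 9/4 = 9/4

9/4


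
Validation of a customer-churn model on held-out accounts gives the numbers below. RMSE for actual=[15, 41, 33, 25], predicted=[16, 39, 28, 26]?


MSE = 31/4 = 7.75
RMSE = √(31/4) = 2.7839

2.7839


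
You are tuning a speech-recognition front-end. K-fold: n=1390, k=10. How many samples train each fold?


Fold size = 1390/10 = 139
Training per fold = 1390 - 139 = 1251

1251


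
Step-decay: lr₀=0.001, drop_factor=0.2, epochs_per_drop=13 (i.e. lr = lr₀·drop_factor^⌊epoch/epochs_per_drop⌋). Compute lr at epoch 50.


n_drops = ⌊50/13⌋ = 3
lr = 0.001·0.2^3 = 0.001·0.008 = 0.000008

0.000008


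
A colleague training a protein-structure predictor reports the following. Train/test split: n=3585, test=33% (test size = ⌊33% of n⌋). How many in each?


Test = ⌊3585·33/100⌋ = 1183
Train = 3585 - 1183 = 2402

Train: 2402, Test: 1183


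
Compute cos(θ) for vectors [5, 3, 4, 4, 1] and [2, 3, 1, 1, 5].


A·B = 5·2 + 3·3 + 4·1 + 4·1 + 1·5 = 32
‖A‖ = √67 = 8.1854, ‖B‖ = √40 = 6.3246
cos = 32/(√67·√40) = 32/√2680 = 0.6181

0.6181


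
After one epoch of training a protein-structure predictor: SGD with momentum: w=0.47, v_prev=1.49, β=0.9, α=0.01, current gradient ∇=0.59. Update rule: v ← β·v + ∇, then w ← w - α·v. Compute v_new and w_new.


v_new = 0.9·1.49 + 0.59 = 1.341 + 0.59 = 1.931
w_new = 0.47 - 0.01·1.931 = 0.47 - 0.01931 = 0.45069

v_new=1.931, w_new=0.45069


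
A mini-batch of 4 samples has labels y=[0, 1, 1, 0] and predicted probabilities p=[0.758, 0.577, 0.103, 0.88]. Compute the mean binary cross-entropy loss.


L[0] = -ln(1-0.758) = -ln(0.242) = 1.4188
L[1] = -ln(0.577) = 0.5499
L[2] = -ln(0.103) = 2.273
L[3] = -ln(1-0.88) = -ln(0.12) = 2.1203
mean = (1.4188 + 0.5499 + 2.273 + 2.1203)/4 = 1.5905

1.5905


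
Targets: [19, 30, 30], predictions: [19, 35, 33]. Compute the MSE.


Squared errors: (19-19)²=0, (30-35)²=25, (30-33)²=9
Sum = 34
MSE = 34/3 = 34/3

34/3


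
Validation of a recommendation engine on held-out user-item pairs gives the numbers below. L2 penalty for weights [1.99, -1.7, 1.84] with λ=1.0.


‖w‖₂² = (1.99)² + (-1.7)² + (1.84)²
     = 3.9601 + 2.89 + 3.3856
     = 10.2357
λ·‖w‖₂² = 1.0·10.2357 = 10.2357

10.2357


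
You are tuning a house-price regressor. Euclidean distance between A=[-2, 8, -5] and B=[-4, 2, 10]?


d = √((-2+ 4)² + (8-2)² + (-5-10)²)
  = √(4 + 36 + 225)
  = √265 = 16.2788

16.2788


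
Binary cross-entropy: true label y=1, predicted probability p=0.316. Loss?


BCE = -[y·ln(p) + (1-y)·ln(1-p)]
= -1·ln(0.316) - 0
= -ln(0.316) = 1.152

1.152


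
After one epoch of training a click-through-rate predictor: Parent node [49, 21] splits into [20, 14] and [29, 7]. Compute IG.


Parent = [49, 21], H_parent = 0.8813
H_left = 0.9774 (n=34), H_right = 0.7107 (n=36)
H_children = (34/70)·0.9774 + (36/70)·0.7107 = 0.8402
IG = 0.8813 - 0.8402 = 0.0411

0.0411


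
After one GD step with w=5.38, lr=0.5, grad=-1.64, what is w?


w_new = w - α·∇
= 5.38 - 0.5·-1.64
= 5.38 + 0.82
= 6.2

6.2


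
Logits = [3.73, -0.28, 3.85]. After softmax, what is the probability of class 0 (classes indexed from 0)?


Exponentials: e^3.73=41.6791, e^-0.28=0.7558, e^3.85=46.9931
Sum = 89.428
Softmax = [0.4661, 0.0085, 0.5255]
p[0] = 41.6791/89.428 = 0.4661

0.4661


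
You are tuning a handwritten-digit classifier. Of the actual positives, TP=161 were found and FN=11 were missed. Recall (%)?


Recall = TP/(TP+FN)
= 161/(161+11)
= 161/172 = 93.6%

93.6%


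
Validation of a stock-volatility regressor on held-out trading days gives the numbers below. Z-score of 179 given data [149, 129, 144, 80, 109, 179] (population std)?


μ = 131.6667, σ = 31.3138
z = (179 - 131.6667)/31.3138 = 1.5116

1.5116


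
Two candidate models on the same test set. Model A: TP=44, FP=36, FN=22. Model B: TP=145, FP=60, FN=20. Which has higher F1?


Model A: P=44/80=0.55, R=44/66=0.6667, F1=2PR/(P+R)=2TP/(2TP+FP+FN)=88/146=0.6027
Model B: P=145/205=0.7073, R=145/165=0.8788, F1=2PR/(P+R)=2TP/(2TP+FP+FN)=290/370=0.7838
0.6027 < 0.7838 → Model B

Model B


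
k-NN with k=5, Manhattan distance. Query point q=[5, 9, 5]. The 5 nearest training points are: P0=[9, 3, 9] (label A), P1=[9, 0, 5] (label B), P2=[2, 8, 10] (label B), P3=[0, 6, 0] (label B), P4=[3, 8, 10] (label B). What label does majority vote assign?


d(q,P0) = 14  (label A)
d(q,P1) = 13  (label B)
d(q,P2) = 9  (label B)
d(q,P3) = 13  (label B)
d(q,P4) = 8  (label B)
Votes: A=1, B=4
Majority → B

B


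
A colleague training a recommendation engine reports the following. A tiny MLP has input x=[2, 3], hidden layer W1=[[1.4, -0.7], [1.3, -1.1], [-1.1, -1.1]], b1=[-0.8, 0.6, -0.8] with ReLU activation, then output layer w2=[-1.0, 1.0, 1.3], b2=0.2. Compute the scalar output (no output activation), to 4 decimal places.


z1[0] = (1.4)·(2) + (-0.7)·(3) - 0.8 = -0.1
z1[1] = (1.3)·(2) + (-1.1)·(3) + 0.6 = -0.1
z1[2] = (-1.1)·(2) + (-1.1)·(3) - 0.8 = -6.3
h = ReLU(z1) = [0.0, 0.0, 0.0]
output = (-1.0)·(0.0) + (1.0)·(0.0) + (1.3)·(0.0) + 0.2 = 0.2

0.2


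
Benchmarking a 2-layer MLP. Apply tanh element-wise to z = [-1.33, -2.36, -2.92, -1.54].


tanh(-1.33) = -0.8692
tanh(-2.36) = -0.9823
tanh(-2.92) = -0.9942
tanh(-1.54) = -0.9121
result = [-0.8692, -0.9823, -0.9942, -0.9121]

[-0.8692, -0.9823, -0.9942, -0.9121]


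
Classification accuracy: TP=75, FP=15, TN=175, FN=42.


Accuracy = (TP+TN)/(TP+TN+FP+FN)
= (75+175)/(307)
= 250/307 = 81.43%

81.43%


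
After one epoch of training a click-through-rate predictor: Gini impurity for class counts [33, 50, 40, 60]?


Probabilities: [33/183, 50/183, 40/183, 60/183] ≈ [0.1803, 0.2732, 0.2186, 0.3279]
Σpᵢ² = (1089 + 2500 + 1600 + 3600)/183² = 8789/33489
Gini = 1 - Σpᵢ² = 1 - 8789/33489 = 0.7376

0.7376


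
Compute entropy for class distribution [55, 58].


Probabilities: [55/113, 58/113] ≈ [0.4867, 0.5133]
H = -((55/113)·log₂(55/113) + (58/113)·log₂(58/113))
  = 0.9995 bits

0.9995 bits


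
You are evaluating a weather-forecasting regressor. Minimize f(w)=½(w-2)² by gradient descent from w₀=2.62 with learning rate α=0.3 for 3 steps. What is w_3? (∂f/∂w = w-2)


step 1: grad = 2.62-2 = 0.62; w = 2.62 - 0.3·(0.62) = 2.434
step 2: grad = 2.434-2 = 0.434; w = 2.434 - 0.3·(0.434) = 2.3038
step 3: grad = 2.3038-2 = 0.3038; w = 2.3038 - 0.3·(0.3038) = 2.21266

2.21266


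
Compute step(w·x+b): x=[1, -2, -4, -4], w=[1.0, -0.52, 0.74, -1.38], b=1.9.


z = (1)·(1.0) + (-2)·(-0.52) + (-4)·(0.74) + (-4)·(-1.38) + 1.9
  = 6.5
step(z) = 1 (z≥0)

1


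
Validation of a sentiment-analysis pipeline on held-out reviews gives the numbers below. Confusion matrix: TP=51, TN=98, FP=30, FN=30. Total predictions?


Total = TP + TN + FP + FN
= 51 + 98 + 30 + 30
= 209
(Predicted positive: 81, predicted negative: 128)

209


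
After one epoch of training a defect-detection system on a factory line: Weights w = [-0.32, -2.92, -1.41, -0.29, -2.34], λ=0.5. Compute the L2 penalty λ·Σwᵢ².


‖w‖₂² = (-0.32)² + (-2.92)² + (-1.41)² + (-0.29)² + (-2.34)²
     = 0.1024 + 8.5264 + 1.9881 + 0.0841 + 5.4756
     = 16.1766
λ·‖w‖₂² = 0.5·16.1766 = 8.0883

8.0883


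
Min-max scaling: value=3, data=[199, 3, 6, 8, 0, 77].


min=0, max=199
(3-0)/(199-0) = 3/199 = 0.0151

0.0151


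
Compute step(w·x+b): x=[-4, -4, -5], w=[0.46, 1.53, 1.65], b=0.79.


z = (-4)·(0.46) + (-4)·(1.53) + (-5)·(1.65) + 0.79
  = -15.42
step(z) = 0 (z<0)

0


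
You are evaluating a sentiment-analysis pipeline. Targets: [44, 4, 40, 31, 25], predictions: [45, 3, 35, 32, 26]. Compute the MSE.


Squared errors: (44-45)²=1, (4-3)²=1, (40-35)²=25, (31-32)²=1, (25-26)²=1
Sum = 29
MSE = 29/5 = 29/5

29/5


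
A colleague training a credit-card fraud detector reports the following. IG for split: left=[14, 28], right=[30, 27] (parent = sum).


Parent = [44, 55], H_parent = 0.9911
H_left = 0.9183 (n=42), H_right = 0.998 (n=57)
H_children = (42/99)·0.9183 + (57/99)·0.998 = 0.9642
IG = 0.9911 - 0.9642 = 0.0269

0.0269


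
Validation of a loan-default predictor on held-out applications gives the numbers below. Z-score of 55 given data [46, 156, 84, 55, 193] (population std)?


μ = 106.8, σ = 57.8806
z = (55 - 106.8)/57.8806 = -0.8949

-0.8949


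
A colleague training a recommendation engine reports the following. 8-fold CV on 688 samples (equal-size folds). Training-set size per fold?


Fold size = 688/8 = 86
Training per fold = 688 - 86 = 602

602


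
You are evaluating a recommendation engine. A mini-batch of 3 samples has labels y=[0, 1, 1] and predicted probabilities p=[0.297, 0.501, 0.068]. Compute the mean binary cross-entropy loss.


L[0] = -ln(1-0.297) = -ln(0.703) = 0.3524
L[1] = -ln(0.501) = 0.6911
L[2] = -ln(0.068) = 2.6882
mean = (0.3524 + 0.6911 + 2.6882)/3 = 1.2439

1.2439


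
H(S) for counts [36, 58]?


Probabilities: [36/94, 58/94] ≈ [0.383, 0.617]
H = -((36/94)·log₂(36/94) + (58/94)·log₂(58/94))
  = 0.9601 bits

0.9601 bits


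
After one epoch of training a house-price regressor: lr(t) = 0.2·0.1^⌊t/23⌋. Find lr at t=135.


n_drops = ⌊135/23⌋ = 5
lr = 0.2·0.1^5 = 0.2·0.00001 = 0.000002

0.000002


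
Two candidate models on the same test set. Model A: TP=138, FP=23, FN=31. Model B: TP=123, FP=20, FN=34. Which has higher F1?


Model A: P=138/161=0.8571, R=138/169=0.8166, F1=2PR/(P+R)=2TP/(2TP+FP+FN)=276/330=0.8364
Model B: P=123/143=0.8601, R=123/157=0.7834, F1=2PR/(P+R)=2TP/(2TP+FP+FN)=246/300=0.82
0.8364 > 0.82 → Model A

Model A


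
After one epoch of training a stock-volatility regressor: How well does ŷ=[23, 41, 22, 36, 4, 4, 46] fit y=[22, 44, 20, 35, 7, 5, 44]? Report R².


ȳ = 25.2857
SS_res = Σ(y-ŷ)² = 29
SS_tot = Σ(y-ȳ)² = 1579.43
R² = 1 - SS_res/SS_tot = 1 - 0.0184 = 0.9816

0.9816


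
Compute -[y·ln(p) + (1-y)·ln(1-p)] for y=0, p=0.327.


BCE = -[y·ln(p) + (1-y)·ln(1-p)]
= -0 - 1·ln(1-0.327)
= -ln(0.673) = 0.396

0.396


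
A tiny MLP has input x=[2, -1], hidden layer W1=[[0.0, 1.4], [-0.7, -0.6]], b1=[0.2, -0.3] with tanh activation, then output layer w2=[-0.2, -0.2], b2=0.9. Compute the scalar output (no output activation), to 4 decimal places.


z1[0] = (0.0)·(2) + (1.4)·(-1) + 0.2 = -1.2
z1[1] = (-0.7)·(2) + (-0.6)·(-1) - 0.3 = -1.1
h = tanh(z1) = [-0.8337, -0.8005]
output = (-0.2)·(-0.8337) + (-0.2)·(-0.8005) + 0.9 = 1.2268

1.2268


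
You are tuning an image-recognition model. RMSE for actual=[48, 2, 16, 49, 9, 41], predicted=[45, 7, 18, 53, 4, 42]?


MSE = 80/6 = 13.3333
RMSE = √(80/6) = 3.6515

3.6515


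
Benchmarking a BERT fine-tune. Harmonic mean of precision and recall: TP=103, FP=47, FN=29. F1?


Precision = 103/150 = 0.6867
Recall = 103/132 = 0.7803
F1 = 2·P·R/(P+R) = 2·TP/(2·TP+FP+FN) = 206/(206+47+29) = 206/282 = 0.7305

0.7305


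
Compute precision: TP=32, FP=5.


Precision = TP/(TP+FP)
= 32/(32+5)
= 32/37 = 86.49%

86.49%


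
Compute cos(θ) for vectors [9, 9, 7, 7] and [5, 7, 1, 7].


A·B = 9·5 + 9·7 + 7·1 + 7·7 = 164
‖A‖ = √260 = 16.1245, ‖B‖ = √124 = 11.1355
cos = 164/(√260·√124) = 164/√32240 = 0.9134

0.9134


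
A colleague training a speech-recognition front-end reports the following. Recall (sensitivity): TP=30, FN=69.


Recall = TP/(TP+FN)
= 30/(30+69)
= 30/99 = 30.3%

30.3%


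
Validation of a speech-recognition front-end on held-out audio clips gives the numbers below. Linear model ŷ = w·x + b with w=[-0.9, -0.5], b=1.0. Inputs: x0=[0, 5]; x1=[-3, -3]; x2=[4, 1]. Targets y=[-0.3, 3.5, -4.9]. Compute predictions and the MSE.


ŷ0 = (-0.9)·(0) + (-0.5)·(5) + 1.0 = -1.5
ŷ1 = (-0.9)·(-3) + (-0.5)·(-3) + 1.0 = 5.2
ŷ2 = (-0.9)·(4) + (-0.5)·(1) + 1.0 = -3.1
errors² = [1.44, 2.89, 3.24]
MSE = 7.5700/3 = 2.5233

2.5233


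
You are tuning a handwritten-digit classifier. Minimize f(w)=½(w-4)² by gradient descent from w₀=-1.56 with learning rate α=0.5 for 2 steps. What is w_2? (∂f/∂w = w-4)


step 1: grad = -1.56-4 = -5.56; w = -1.56 - 0.5·(-5.56) = 1.22
step 2: grad = 1.22-4 = -2.78; w = 1.22 - 0.5·(-2.78) = 2.61

2.61


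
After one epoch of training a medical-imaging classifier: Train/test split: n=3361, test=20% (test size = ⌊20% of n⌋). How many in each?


Test = ⌊3361·20/100⌋ = 672
Train = 3361 - 672 = 2689

Train: 2689, Test: 672


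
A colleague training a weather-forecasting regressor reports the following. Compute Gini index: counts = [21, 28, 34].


Probabilities: [21/83, 28/83, 34/83] ≈ [0.253, 0.3373, 0.4096]
Σpᵢ² = (441 + 784 + 1156)/83² = 2381/6889
Gini = 1 - Σpᵢ² = 1 - 2381/6889 = 0.6544

0.6544


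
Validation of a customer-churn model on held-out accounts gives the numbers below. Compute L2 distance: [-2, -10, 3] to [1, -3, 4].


d = √((-2-1)² + (-10+ 3)² + (3-4)²)
  = √(9 + 49 + 1)
  = √59 = 7.6811

7.6811


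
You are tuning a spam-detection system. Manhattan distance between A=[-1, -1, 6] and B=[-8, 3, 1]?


d = |-1+ 8| + |-1-3| + |6-1|
  = 7 + 4 + 5
  = 16

16


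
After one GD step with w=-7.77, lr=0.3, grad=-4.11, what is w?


w_new = w - α·∇
= -7.77 - 0.3·-4.11
= -7.77 + 1.233
= -6.537

-6.537


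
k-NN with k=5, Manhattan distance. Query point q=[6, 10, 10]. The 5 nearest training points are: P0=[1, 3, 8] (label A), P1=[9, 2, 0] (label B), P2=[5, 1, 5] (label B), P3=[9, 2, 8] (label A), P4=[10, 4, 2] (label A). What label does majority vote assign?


d(q,P0) = 14  (label A)
d(q,P1) = 21  (label B)
d(q,P2) = 15  (label B)
d(q,P3) = 13  (label A)
d(q,P4) = 18  (label A)
Votes: A=3, B=2
Majority → A

A


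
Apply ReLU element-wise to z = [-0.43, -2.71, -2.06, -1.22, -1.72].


ReLU(-0.43) = max(0, -0.43) = 0.0
ReLU(-2.71) = max(0, -2.71) = 0.0
ReLU(-2.06) = max(0, -2.06) = 0.0
ReLU(-1.22) = max(0, -1.22) = 0.0
ReLU(-1.72) = max(0, -1.72) = 0.0
result = [0.0, 0.0, 0.0, 0.0, 0.0]

[0.0, 0.0, 0.0, 0.0, 0.0]


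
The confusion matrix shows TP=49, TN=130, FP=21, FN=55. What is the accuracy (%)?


Accuracy = (TP+TN)/(TP+TN+FP+FN)
= (49+130)/(255)
= 179/255 = 70.2%

70.2%


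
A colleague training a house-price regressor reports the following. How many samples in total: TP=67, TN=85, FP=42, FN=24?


Total = TP + TN + FP + FN
= 67 + 85 + 42 + 24
= 218
(Predicted positive: 109, predicted negative: 109)

218


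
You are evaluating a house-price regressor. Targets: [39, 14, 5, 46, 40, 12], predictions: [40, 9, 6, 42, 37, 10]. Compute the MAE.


Absolute errors: |39-40|=1, |14-9|=5, |5-6|=1, |46-42|=4, |40-37|=3, |12-10|=2
Sum = 16
MAE = 16/6 = 8/3

8/3


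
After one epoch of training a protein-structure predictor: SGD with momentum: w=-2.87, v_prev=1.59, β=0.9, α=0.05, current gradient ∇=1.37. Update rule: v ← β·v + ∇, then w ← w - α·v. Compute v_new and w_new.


v_new = 0.9·1.59 + 1.37 = 1.431 + 1.37 = 2.801
w_new = -2.87 - 0.05·2.801 = -2.87 - 0.14005 = -3.01005

v_new=2.801, w_new=-3.01005


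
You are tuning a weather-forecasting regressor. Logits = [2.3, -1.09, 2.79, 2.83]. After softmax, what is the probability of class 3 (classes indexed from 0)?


Exponentials: e^2.3=9.9742, e^-1.09=0.3362, e^2.79=16.281, e^2.83=16.9455
Sum = 43.5369
Softmax = [0.2291, 0.0077, 0.374, 0.3892]
p[3] = 16.9455/43.5369 = 0.3892

0.3892


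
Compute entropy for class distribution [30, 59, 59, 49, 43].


Probabilities: [30/240, 59/240, 59/240, 49/240, 43/240] ≈ [0.125, 0.2458, 0.2458, 0.2042, 0.1792]
H = -((30/240)·log₂(30/240) + (59/240)·log₂(59/240) + (59/240)·log₂(59/240) + (49/240)·log₂(49/240) + (43/240)·log₂(43/240))
  = 2.2827 bits

2.2827 bits


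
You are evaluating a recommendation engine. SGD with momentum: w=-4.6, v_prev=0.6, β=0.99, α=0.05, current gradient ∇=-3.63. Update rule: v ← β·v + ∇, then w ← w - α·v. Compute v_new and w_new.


v_new = 0.99·0.6 - 3.63 = 0.594 - 3.63 = -3.036
w_new = -4.6 - 0.05·-3.036 = -4.6 + 0.1518 = -4.4482

v_new=-3.036, w_new=-4.4482


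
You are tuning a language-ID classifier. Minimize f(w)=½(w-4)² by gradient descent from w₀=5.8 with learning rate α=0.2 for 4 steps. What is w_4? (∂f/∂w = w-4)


step 1: grad = 5.8-4 = 1.8; w = 5.8 - 0.2·(1.8) = 5.44
step 2: grad = 5.44-4 = 1.44; w = 5.44 - 0.2·(1.44) = 5.152
step 3: grad = 5.152-4 = 1.152; w = 5.152 - 0.2·(1.152) = 4.9216
step 4: grad = 4.9216-4 = 0.9216; w = 4.9216 - 0.2·(0.9216) = 4.73728

4.73728


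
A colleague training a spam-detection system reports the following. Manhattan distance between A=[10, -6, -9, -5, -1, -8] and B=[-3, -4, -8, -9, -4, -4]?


d = |10+ 3| + |-6+ 4| + |-9+ 8| + |-5+ 9| + |-1+ 4| + |-8+ 4|
  = 13 + 2 + 1 + 4 + 3 + 4
  = 27

27


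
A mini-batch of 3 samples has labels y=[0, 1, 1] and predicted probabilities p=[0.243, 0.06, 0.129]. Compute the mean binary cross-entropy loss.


L[0] = -ln(1-0.243) = -ln(0.757) = 0.2784
L[1] = -ln(0.06) = 2.8134
L[2] = -ln(0.129) = 2.0479
mean = (0.2784 + 2.8134 + 2.0479)/3 = 1.7132

1.7132


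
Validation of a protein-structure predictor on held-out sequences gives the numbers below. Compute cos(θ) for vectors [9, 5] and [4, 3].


A·B = 9·4 + 5·3 = 51
‖A‖ = √106 = 10.2956, ‖B‖ = √25 = 5
cos = 51/(√106·√25) = 51/√2650 = 0.9907

0.9907


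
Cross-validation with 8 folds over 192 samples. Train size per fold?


Fold size = 192/8 = 24
Training per fold = 192 - 24 = 168

168


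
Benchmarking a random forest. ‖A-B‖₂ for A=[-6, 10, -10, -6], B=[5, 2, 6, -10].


d = √((-6-5)² + (10-2)² + (-10-6)² + (-6+ 10)²)
  = √(121 + 64 + 256 + 16)
  = √457 = 21.3776

21.3776


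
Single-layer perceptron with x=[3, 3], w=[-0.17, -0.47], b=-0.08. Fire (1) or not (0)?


z = (3)·(-0.17) + (3)·(-0.47) - 0.08
  = -2.0
step(z) = 0 (z<0)

0


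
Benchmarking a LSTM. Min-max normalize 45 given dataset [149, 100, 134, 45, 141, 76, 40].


min=40, max=149
(45-40)/(149-40) = 5/109 = 0.0459

0.0459


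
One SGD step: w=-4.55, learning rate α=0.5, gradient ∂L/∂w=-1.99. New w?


w_new = w - α·∇
= -4.55 - 0.5·-1.99
= -4.55 + 0.995
= -3.555

-3.555


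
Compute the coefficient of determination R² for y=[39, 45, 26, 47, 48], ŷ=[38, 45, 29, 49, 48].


ȳ = 41
SS_res = Σ(y-ŷ)² = 14
SS_tot = Σ(y-ȳ)² = 330
R² = 1 - SS_res/SS_tot = 1 - 0.0424 = 0.9576

0.9576


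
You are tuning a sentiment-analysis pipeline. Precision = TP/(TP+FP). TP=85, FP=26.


Precision = TP/(TP+FP)
= 85/(85+26)
= 85/111 = 76.58%

76.58%


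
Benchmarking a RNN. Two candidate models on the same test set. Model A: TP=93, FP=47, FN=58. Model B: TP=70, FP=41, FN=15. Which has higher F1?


Model A: P=93/140=0.6643, R=93/151=0.6159, F1=2PR/(P+R)=2TP/(2TP+FP+FN)=186/291=0.6392
Model B: P=70/111=0.6306, R=70/85=0.8235, F1=2PR/(P+R)=2TP/(2TP+FP+FN)=140/196=0.7143
0.6392 < 0.7143 → Model B

Model B


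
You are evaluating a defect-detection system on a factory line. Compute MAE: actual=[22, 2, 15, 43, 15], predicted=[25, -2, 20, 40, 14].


Absolute errors: |22-25|=3, |2+ 2|=4, |15-20|=5, |43-40|=3, |15-14|=1
Sum = 16
MAE = 16/5 = 16/5

16/5


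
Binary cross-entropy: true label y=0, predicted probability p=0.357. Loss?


BCE = -[y·ln(p) + (1-y)·ln(1-p)]
= -0 - 1·ln(1-0.357)
= -ln(0.643) = 0.4416

0.4416


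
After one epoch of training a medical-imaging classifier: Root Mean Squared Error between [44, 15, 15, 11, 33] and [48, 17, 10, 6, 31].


MSE = 74/5 = 14.8
RMSE = √(74/5) = 3.8471

3.8471


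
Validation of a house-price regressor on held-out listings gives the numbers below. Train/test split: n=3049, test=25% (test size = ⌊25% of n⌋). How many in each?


Test = ⌊3049·25/100⌋ = 762
Train = 3049 - 762 = 2287

Train: 2287, Test: 762


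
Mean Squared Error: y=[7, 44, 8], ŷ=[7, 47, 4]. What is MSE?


Squared errors: (7-7)²=0, (44-47)²=9, (8-4)²=16
Sum = 25
MSE = 25/3 = 25/3

25/3


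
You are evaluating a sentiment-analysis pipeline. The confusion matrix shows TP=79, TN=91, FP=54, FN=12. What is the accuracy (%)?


Accuracy = (TP+TN)/(TP+TN+FP+FN)
= (79+91)/(236)
= 170/236 = 72.03%

72.03%


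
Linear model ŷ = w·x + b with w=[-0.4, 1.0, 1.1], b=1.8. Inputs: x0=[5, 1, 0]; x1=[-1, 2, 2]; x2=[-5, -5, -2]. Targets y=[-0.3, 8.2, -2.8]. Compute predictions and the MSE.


ŷ0 = (-0.4)·(5) + (1.0)·(1) + (1.1)·(0) + 1.8 = 0.8
ŷ1 = (-0.4)·(-1) + (1.0)·(2) + (1.1)·(2) + 1.8 = 6.4
ŷ2 = (-0.4)·(-5) + (1.0)·(-5) + (1.1)·(-2) + 1.8 = -3.4
errors² = [1.21, 3.24, 0.36]
MSE = 4.8100/3 = 1.6033

1.6033


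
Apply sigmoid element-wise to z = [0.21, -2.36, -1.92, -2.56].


σ(0.21) = 1/(1+e^-0.21) = 0.5523
σ(-2.36) = 1/(1+e^2.36) = 0.0863
σ(-1.92) = 1/(1+e^1.92) = 0.1279
σ(-2.56) = 1/(1+e^2.56) = 0.0718
result = [0.5523, 0.0863, 0.1279, 0.0718]

[0.5523, 0.0863, 0.1279, 0.0718]


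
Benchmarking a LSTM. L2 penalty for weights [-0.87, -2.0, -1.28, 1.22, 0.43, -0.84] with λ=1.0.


‖w‖₂² = (-0.87)² + (-2.0)² + (-1.28)² + (1.22)² + (0.43)² + (-0.84)²
     = 0.7569 + 4 + 1.6384 + 1.4884 + 0.1849 + 0.7056
     = 8.7742
λ·‖w‖₂² = 1.0·8.7742 = 8.7742

8.7742


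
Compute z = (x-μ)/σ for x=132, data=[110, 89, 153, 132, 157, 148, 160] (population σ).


μ = 135.5714, σ = 24.9277
z = (132 - 135.5714)/24.9277 = -0.1433

-0.1433


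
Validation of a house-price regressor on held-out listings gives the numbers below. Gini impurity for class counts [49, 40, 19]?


Probabilities: [49/108, 40/108, 19/108] ≈ [0.4537, 0.3704, 0.1759]
Σpᵢ² = (2401 + 1600 + 361)/108² = 4362/11664
Gini = 1 - Σpᵢ² = 1 - 4362/11664 = 0.626

0.626


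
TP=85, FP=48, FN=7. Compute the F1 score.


Precision = 85/133 = 0.6391
Recall = 85/92 = 0.9239
F1 = 2·P·R/(P+R) = 2·TP/(2·TP+FP+FN) = 170/(170+48+7) = 170/225 = 0.7556

0.7556


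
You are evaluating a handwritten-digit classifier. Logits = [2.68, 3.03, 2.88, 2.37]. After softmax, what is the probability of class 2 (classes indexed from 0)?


Exponentials: e^2.68=14.5851, e^3.03=20.6972, e^2.88=17.8143, e^2.37=10.6974
Sum = 63.794
Softmax = [0.2286, 0.3244, 0.2792, 0.1677]
p[2] = 17.8143/63.794 = 0.2792

0.2792


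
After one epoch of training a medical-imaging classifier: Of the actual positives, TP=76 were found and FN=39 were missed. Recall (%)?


Recall = TP/(TP+FN)
= 76/(76+39)
= 76/115 = 66.09%

66.09%


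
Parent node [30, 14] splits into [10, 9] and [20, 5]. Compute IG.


Parent = [30, 14], H_parent = 0.9024
H_left = 0.998 (n=19), H_right = 0.7219 (n=25)
H_children = (19/44)·0.998 + (25/44)·0.7219 = 0.8411
IG = 0.9024 - 0.8411 = 0.0613

0.0613


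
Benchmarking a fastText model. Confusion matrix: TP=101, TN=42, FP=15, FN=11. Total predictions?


Total = TP + TN + FP + FN
= 101 + 42 + 15 + 11
= 169
(Predicted positive: 116, predicted negative: 53)

169


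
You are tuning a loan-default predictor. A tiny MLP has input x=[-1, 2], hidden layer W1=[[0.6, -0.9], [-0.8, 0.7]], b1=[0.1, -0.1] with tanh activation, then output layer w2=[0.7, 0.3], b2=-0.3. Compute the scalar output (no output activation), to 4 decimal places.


z1[0] = (0.6)·(-1) + (-0.9)·(2) + 0.1 = -2.3
z1[1] = (-0.8)·(-1) + (0.7)·(2) - 0.1 = 2.1
h = tanh(z1) = [-0.9801, 0.9705]
output = (0.7)·(-0.9801) + (0.3)·(0.9705) - 0.3 = -0.6949

-0.6949


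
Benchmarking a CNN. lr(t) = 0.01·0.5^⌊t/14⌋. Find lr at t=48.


n_drops = ⌊48/14⌋ = 3
lr = 0.01·0.5^3 = 0.01·0.125 = 0.00125

0.00125


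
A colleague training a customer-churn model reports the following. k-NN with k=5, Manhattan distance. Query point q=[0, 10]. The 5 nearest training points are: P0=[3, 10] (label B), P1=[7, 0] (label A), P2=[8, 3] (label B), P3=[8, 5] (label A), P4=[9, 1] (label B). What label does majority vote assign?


d(q,P0) = 3  (label B)
d(q,P1) = 17  (label A)
d(q,P2) = 15  (label B)
d(q,P3) = 13  (label A)
d(q,P4) = 18  (label B)
Votes: A=2, B=3
Majority → B

B


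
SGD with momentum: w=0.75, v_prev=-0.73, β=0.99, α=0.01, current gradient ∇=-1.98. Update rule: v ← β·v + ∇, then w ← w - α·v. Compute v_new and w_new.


v_new = 0.99·-0.73 - 1.98 = -0.7227 - 1.98 = -2.7027
w_new = 0.75 - 0.01·-2.7027 = 0.75 + 0.027027 = 0.777027

v_new=-2.7027, w_new=0.777027


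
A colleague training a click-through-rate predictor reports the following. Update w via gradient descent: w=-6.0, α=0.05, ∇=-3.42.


w_new = w - α·∇
= -6.0 - 0.05·-3.42
= -6.0 + 0.171
= -5.829

-5.829


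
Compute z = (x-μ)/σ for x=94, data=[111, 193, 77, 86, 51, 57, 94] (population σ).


μ = 95.5714, σ = 44.1486
z = (94 - 95.5714)/44.1486 = -0.0356

-0.0356


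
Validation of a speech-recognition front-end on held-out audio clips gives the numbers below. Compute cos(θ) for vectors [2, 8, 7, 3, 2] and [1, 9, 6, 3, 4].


A·B = 2·1 + 8·9 + 7·6 + 3·3 + 2·4 = 133
‖A‖ = √130 = 11.4018, ‖B‖ = √143 = 11.9583
cos = 133/(√130·√143) = 133/√18590 = 0.9755

0.9755


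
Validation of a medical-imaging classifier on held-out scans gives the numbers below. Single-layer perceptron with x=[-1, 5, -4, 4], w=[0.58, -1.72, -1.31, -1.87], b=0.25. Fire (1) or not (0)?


z = (-1)·(0.58) + (5)·(-1.72) + (-4)·(-1.31) + (4)·(-1.87) + 0.25
  = -11.17
step(z) = 0 (z<0)

0


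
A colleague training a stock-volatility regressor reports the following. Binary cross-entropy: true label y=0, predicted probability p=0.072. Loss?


BCE = -[y·ln(p) + (1-y)·ln(1-p)]
= -0 - 1·ln(1-0.072)
= -ln(0.928) = 0.0747

0.0747


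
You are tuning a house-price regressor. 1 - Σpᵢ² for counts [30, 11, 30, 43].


Probabilities: [30/114, 11/114, 30/114, 43/114] ≈ [0.2632, 0.0965, 0.2632, 0.3772]
Σpᵢ² = (900 + 121 + 900 + 1849)/114² = 3770/12996
Gini = 1 - Σpᵢ² = 1 - 3770/12996 = 0.7099

0.7099


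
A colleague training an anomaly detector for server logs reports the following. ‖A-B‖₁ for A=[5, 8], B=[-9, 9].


d = |5+ 9| + |8-9|
  = 14 + 1
  = 15

15


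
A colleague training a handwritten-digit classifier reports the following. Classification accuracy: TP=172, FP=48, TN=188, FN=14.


Accuracy = (TP+TN)/(TP+TN+FP+FN)
= (172+188)/(422)
= 360/422 = 85.31%

85.31%
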